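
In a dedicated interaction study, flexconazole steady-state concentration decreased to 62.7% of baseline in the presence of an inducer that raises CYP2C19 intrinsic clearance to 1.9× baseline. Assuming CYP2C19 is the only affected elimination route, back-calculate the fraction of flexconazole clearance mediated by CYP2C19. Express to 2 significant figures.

0.66

CL'/CL = 1 / 0.627 = 1.595
1.9·fm + (1 − fm) = 1.595
fm = (1.595 − 1) / (1.9 − 1) = 0.66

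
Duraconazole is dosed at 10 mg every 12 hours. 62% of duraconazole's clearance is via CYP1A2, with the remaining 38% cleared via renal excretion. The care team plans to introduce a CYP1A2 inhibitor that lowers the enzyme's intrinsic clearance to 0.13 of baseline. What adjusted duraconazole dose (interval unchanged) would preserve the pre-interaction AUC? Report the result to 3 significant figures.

4.61 mg

The CYP1A2 pathway (62% of clearance) is reduced to 0.13× activity: 0.62 × 0.13 = 0.0806.
Non-CYP routes (38%) are unchanged.
CL_new/CL_old = 0.0806 + 0.38 = 0.4606.
Exposure is unchanged when dose changes in proportion to clearance. New dose = 10 mg × 0.4606 = 4.61 mg.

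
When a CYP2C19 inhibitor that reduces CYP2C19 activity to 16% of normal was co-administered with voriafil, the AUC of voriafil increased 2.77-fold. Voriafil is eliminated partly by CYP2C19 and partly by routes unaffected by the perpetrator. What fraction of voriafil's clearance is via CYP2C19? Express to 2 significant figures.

0.76

Write x for the fraction cleared via CYP2C19. The observed AUC change means clearance fell to 1/2.77 = 0.361 of baseline.
Setting x·0.16 + (1 − x) = 0.361 and solving: x = (0.361 − 1)/(0.16 − 1) = 0.76.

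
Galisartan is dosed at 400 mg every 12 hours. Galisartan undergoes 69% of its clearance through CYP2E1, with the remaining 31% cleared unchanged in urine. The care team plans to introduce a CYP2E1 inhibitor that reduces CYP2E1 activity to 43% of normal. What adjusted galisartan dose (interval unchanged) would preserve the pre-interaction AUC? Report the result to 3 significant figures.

The CYP2E1 pathway (69% of clearance) drops to 0.43× activity: 0.69 × 0.43 = 0.2967.
The remaining 31% of clearance is unaffected.
Relative clearance = 0.2967 + 0.31 = 0.6067.
Css,avg = (dose rate)/CL, so holding Css fixed requires dose ∝ CL: 400 × 0.6067 = 243 mg.

243 mg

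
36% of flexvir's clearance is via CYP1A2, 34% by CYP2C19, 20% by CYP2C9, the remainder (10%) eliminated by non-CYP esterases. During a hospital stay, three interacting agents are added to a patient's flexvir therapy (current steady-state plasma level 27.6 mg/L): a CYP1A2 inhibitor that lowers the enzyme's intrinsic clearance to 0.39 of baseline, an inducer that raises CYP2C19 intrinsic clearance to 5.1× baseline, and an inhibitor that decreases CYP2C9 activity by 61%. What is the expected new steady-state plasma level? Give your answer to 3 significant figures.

13.4 mg/L

CYP1A2: 0.36 × 0.39 = 0.1404
CYP2C19: 0.34 × 5.1 = 1.734
CYP2C9: 0.2 × 0.39 = 0.078
Other: 0.1 (unchanged)
New clearance relative to baseline: 0.1404 + 1.734 + 0.078 + 0.1 = 2.0524.
Dividing the baseline by the relative clearance: 27.6 / 2.0524 = 13.4 mg/L.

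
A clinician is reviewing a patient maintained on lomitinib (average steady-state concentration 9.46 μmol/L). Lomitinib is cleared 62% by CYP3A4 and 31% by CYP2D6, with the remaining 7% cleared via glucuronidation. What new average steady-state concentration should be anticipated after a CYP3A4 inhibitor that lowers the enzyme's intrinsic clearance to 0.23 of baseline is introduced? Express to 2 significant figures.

18 μmol/L

CYP3A4: 0.62 × 0.23 = 0.1426
CYP2D6: 0.31 (unchanged)
Other: 0.07 (unchanged)
CL_new/CL_old = 0.1426 + 0.31 + 0.07 = 0.5226.
Average steady-state concentration ∝ 1/CL, so new value = 9.46 / 0.5226 = 18 μmol/L.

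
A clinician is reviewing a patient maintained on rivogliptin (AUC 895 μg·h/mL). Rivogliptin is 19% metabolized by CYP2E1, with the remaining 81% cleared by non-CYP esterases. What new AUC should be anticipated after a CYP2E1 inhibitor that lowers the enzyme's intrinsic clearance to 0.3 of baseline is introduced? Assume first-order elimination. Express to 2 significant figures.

The CYP2E1 pathway (19% of clearance) falls to 0.3× activity: 0.19 × 0.3 = 0.057.
The remaining 81% of clearance is unaffected.
Relative clearance = 0.057 + 0.81 = 0.867.
AUC ∝ 1/CL, so new value = 895 / 0.867 = 1.0 × 10³ μg·h/mL.

1.0 × 10³ μg·h/mL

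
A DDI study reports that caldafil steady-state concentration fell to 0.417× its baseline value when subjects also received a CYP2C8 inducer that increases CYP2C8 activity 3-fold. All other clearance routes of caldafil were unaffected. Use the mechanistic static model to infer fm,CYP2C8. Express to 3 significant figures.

Call the CYP2C8 fraction fm. After the interaction, CL_new/CL_old = fm × 3 + (1 − fm).
Steady-state concentration ratio = 1 / (new CL fraction), so new CL fraction = 1 / 0.417 = 2.398.
fm × 3 + 1 − fm = 2.398  ⇒  fm × (3 − 1) = 1.398  ⇒  fm = 0.699.

0.699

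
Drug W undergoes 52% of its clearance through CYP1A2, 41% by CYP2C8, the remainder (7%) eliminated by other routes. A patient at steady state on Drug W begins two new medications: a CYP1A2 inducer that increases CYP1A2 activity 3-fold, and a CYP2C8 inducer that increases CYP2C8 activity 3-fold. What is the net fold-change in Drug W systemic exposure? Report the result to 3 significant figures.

CYP1A2: 0.52 × 3 = 1.56
CYP2C8: 0.41 × 3 = 1.23
Other: 0.07 (unchanged)
Relative clearance = 1.56 + 1.23 + 0.07 = 2.86.
Systemic exposure ∝ 1/CL: fold-change = 1 / 2.86 = 0.350.

0.350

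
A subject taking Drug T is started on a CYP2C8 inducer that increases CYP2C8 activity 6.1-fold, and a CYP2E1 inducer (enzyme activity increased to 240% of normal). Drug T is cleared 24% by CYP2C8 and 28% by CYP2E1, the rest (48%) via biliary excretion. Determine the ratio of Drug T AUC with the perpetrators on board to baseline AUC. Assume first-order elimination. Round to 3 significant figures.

The CYP2C8 pathway (24% of clearance) is boosted to 6.1× activity: 0.24 × 6.1 = 1.464.
The CYP2E1 pathway (28% of clearance) rises to 2.4× activity: 0.28 × 2.4 = 0.672.
The remaining 48% of clearance is unaffected.
CL_new/CL_old = 1.464 + 0.672 + 0.48 = 2.616.
Net AUC ratio = 1 / 2.616 = 0.382.

0.382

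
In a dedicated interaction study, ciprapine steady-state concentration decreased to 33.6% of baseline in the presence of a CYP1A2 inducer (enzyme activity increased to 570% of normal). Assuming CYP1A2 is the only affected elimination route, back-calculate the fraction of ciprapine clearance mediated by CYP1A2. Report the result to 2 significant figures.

Let fm be the CYP1A2 fraction. New clearance relative to baseline = fm × 5.7 + (1 − fm).
Steady-state concentration ratio = 1 / (new CL fraction), so new CL fraction = 1 / 0.336 = 2.976.
fm × 5.7 + 1 − fm = 2.976  ⇒  fm × (5.7 − 1) = 1.976  ⇒  fm = 0.42.

0.42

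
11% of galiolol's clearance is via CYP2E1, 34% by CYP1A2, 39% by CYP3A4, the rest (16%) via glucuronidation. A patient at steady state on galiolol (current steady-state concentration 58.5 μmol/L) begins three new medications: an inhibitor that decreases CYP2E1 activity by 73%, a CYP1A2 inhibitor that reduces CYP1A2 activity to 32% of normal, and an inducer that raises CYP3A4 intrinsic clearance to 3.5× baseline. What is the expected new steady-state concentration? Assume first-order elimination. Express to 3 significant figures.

The CYP2E1 pathway (11% of clearance) is reduced to 0.27× activity: 0.11 × 0.27 = 0.0297.
The CYP1A2 pathway (34% of clearance) is reduced to 0.32× activity: 0.34 × 0.32 = 0.1088.
The CYP3A4 pathway (39% of clearance) increases to 3.5× activity: 0.39 × 3.5 = 1.365.
Non-CYP routes (16%) are unchanged.
CL_new/CL_old = 0.0297 + 0.1088 + 1.365 + 0.16 = 1.6635.
New steady-state concentration = 58.5 / 1.6635 = 35.2 μmol/L (concentration scales inversely with clearance).

35.2 μmol/L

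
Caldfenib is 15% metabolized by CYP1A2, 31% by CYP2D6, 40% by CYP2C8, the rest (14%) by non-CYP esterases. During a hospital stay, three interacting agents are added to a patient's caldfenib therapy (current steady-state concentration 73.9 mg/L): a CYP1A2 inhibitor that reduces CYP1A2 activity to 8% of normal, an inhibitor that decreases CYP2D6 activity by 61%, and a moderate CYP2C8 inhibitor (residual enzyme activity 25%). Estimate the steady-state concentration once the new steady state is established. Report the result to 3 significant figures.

198 mg/L

The CYP1A2 pathway (15% of clearance) falls to 0.08× activity: 0.15 × 0.08 = 0.012.
The CYP2D6 pathway (31% of clearance) falls to 0.39× activity: 0.31 × 0.39 = 0.1209.
The CYP2C8 pathway (40% of clearance) is reduced to 0.25× activity: 0.4 × 0.25 = 0.1.
Non-CYP routes (14%) are unchanged.
New clearance relative to baseline: 0.012 + 0.1209 + 0.1 + 0.14 = 0.3729.
New steady-state concentration = 73.9 / 0.3729 = 198 mg/L (concentration scales inversely with clearance).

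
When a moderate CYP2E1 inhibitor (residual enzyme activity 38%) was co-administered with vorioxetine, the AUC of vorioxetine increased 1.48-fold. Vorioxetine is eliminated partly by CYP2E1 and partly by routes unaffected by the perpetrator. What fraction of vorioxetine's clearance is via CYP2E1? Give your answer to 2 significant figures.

0.52

Call the CYP2E1 fraction fm. After the interaction, CL_new/CL_old = fm × 0.38 + (1 − fm).
AUC ratio = 1 / (new CL fraction), so new CL fraction = 1 / 1.48 = 0.6757.
fm × 0.38 + 1 − fm = 0.6757  ⇒  fm × (0.38 − 1) = −0.3243  ⇒  fm = 0.52.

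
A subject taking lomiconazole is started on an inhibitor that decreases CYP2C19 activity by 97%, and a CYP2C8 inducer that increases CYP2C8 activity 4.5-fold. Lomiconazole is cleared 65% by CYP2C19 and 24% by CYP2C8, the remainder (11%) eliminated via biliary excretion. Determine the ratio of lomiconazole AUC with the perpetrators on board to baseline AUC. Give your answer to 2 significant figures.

0.83

The CYP2C19 pathway (65% of clearance) drops to 0.03× activity: 0.65 × 0.03 = 0.0195.
The CYP2C8 pathway (24% of clearance) increases to 4.5× activity: 0.24 × 4.5 = 1.08.
Non-CYP routes (11%) are unchanged.
Relative clearance = 0.0195 + 1.08 + 0.11 = 1.2095.
Net AUC ratio = 1 / 1.2095 = 0.83.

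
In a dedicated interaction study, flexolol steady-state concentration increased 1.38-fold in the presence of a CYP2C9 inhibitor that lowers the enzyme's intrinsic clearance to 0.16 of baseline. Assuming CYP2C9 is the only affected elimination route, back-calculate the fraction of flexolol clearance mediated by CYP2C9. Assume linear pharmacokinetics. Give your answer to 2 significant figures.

0.33

Call the CYP2C9 fraction fm. After the interaction, CL_new/CL_old = fm × 0.16 + (1 − fm).
Steady-state concentration ratio = 1 / (new CL fraction), so new CL fraction = 1 / 1.38 = 0.7246.
fm × 0.16 + 1 − fm = 0.7246  ⇒  fm × (0.16 − 1) = −0.2754  ⇒  fm = 0.33.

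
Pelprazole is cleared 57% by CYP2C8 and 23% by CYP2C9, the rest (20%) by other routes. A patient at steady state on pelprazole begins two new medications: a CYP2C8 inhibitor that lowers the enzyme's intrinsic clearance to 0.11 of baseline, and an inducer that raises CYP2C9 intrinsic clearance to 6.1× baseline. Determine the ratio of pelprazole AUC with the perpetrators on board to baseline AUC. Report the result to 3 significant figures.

0.600

The CYP2C8 pathway (57% of clearance) falls to 0.11× activity: 0.57 × 0.11 = 0.0627.
The CYP2C9 pathway (23% of clearance) is boosted to 6.1× activity: 0.23 × 6.1 = 1.403.
The remaining 20% of clearance is unaffected.
CL_new/CL_old = 0.0627 + 1.403 + 0.2 = 1.6657.
Net AUC ratio = 1 / 1.6657 = 0.600.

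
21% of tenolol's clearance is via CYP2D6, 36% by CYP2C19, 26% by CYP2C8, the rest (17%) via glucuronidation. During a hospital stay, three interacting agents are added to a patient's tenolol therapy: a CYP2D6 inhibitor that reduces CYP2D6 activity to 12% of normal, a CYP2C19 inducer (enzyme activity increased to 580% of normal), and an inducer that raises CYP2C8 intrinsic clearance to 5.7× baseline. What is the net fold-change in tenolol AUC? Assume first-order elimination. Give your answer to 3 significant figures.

CYP2D6: 0.21 × 0.12 = 0.0252
CYP2C19: 0.36 × 5.8 = 2.088
CYP2C8: 0.26 × 5.7 = 1.482
Other: 0.17 (unchanged)
New clearance relative to baseline: 0.0252 + 2.088 + 1.482 + 0.17 = 3.7652.
Because AUC varies inversely with clearance, the combined effect is 1 / 3.7652 = 0.266.

0.266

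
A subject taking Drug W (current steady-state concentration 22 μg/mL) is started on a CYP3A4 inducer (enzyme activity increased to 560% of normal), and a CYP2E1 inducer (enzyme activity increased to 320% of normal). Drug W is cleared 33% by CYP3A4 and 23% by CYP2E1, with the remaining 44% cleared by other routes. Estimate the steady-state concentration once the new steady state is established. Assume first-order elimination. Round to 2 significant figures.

CYP3A4: 0.33 × 5.6 = 1.848
CYP2E1: 0.23 × 3.2 = 0.736
Other: 0.44 (unchanged)
New clearance relative to baseline: 1.848 + 0.736 + 0.44 = 3.024.
Dividing the baseline by the relative clearance: 22 / 3.024 = 7.3 μg/mL.

7.3 μg/mL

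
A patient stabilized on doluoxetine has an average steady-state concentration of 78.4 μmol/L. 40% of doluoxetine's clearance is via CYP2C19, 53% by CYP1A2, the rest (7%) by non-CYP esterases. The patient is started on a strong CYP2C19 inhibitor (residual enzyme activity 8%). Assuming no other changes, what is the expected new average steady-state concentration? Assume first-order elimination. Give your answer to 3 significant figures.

The CYP2C19 pathway (40% of clearance) drops to 0.08× activity: 0.4 × 0.08 = 0.032.
CYP1A2 (53%) and the residual 7% are unaffected.
New clearance relative to baseline: 0.032 + 0.53 + 0.07 = 0.632.
With dosing unchanged, average steady-state concentration scales as 1/CL: 78.4 / 0.632 = 124 μmol/L.

124 μmol/L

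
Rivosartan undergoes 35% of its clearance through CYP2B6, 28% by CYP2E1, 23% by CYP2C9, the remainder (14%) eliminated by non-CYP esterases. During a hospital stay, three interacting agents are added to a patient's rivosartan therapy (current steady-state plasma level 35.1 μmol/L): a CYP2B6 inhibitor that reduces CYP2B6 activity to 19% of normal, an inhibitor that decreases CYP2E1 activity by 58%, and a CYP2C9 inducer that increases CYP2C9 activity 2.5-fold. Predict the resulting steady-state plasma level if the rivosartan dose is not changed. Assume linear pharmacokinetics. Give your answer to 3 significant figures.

39.0 μmol/L

CYP2B6: 0.35 × 0.19 = 0.0665
CYP2E1: 0.28 × 0.42 = 0.1176
CYP2C9: 0.23 × 2.5 = 0.575
Other: 0.14 (unchanged)
New clearance relative to baseline: 0.0665 + 0.1176 + 0.575 + 0.14 = 0.8991.
Steady-state plasma level ∝ 1/CL: new value = 35.1 / 0.8991 = 39.0 μmol/L.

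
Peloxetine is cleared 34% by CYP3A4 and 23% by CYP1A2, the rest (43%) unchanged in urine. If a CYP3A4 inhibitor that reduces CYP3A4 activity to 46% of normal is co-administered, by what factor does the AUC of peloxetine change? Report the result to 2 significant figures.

The CYP3A4 pathway (34% of clearance) falls to 0.46× activity: 0.34 × 0.46 = 0.1564.
CYP1A2 (23%) and the residual 43% are unaffected.
Relative clearance = 0.1564 + 0.23 + 0.43 = 0.8164.
AUC ratio = CL_old/CL_new = 1 / 0.8164 = 1.2.

1.2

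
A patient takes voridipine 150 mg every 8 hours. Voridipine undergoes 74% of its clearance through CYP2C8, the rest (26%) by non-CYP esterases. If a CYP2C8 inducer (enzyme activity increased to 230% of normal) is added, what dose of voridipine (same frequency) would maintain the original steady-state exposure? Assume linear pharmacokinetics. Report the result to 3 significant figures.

294 mg

CYP2C8: 0.74 × 2.3 = 1.702
Other: 0.26 (unchanged)
New clearance relative to baseline: 1.702 + 0.26 = 1.962.
Css,avg = (dose rate)/CL, so holding Css fixed requires dose ∝ CL: 150 × 1.962 = 294 mg.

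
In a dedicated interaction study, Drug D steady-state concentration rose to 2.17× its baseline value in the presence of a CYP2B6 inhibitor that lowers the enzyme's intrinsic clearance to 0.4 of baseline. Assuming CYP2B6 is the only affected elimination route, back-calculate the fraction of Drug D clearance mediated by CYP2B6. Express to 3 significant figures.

Write x for the fraction cleared via CYP2B6. The observed steady-state concentration change means clearance fell to 1/2.17 = 0.4608 of baseline.
Setting x·0.4 + (1 − x) = 0.4608 and solving: x = (0.4608 − 1)/(0.4 − 1) = 0.899.

0.899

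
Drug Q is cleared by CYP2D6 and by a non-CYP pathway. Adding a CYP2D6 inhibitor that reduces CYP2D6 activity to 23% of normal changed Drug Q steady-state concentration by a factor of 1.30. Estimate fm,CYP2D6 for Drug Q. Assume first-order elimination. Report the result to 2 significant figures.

Call the CYP2D6 fraction fm. After the interaction, CL_new/CL_old = fm × 0.23 + (1 − fm).
Steady-state concentration ratio = 1 / (new CL fraction), so new CL fraction = 1 / 1.30 = 0.7692.
fm × 0.23 + 1 − fm = 0.7692  ⇒  fm × (0.23 − 1) = −0.2308  ⇒  fm = 0.30.

0.30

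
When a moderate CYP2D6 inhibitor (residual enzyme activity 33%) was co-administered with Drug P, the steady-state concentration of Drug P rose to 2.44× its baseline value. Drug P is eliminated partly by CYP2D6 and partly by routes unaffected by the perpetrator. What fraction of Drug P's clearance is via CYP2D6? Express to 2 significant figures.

Write x for the fraction cleared via CYP2D6. The observed steady-state concentration change means clearance fell to 1/2.44 = 0.4098 of baseline.
Only the CYP2D6 route changed, so 0.4098 = x·0.33 + (1 − x), giving x = 0.88.

0.88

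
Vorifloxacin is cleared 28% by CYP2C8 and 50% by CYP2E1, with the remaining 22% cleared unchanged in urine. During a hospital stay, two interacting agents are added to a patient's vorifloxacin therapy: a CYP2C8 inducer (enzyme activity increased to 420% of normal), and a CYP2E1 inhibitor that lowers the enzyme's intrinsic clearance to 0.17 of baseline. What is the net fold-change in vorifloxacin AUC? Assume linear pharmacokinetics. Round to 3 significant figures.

The CYP2C8 pathway (28% of clearance) is boosted to 4.2× activity: 0.28 × 4.2 = 1.176.
The CYP2E1 pathway (50% of clearance) falls to 0.17× activity: 0.5 × 0.17 = 0.085.
Non-CYP routes (22%) are unchanged.
Relative clearance = 1.176 + 0.085 + 0.22 = 1.481.
Because AUC varies inversely with clearance, the combined effect is 1 / 1.481 = 0.675.

0.675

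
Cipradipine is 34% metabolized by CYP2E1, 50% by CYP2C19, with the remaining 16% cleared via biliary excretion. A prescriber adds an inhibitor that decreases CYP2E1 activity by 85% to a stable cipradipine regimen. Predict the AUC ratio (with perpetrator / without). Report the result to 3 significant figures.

1.41

CYP2E1: 0.34 × 0.15 = 0.051
CYP2C19: 0.5 (unchanged)
Other: 0.16 (unchanged)
New clearance relative to baseline: 0.051 + 0.5 + 0.16 = 0.711.
AUC ratio = CL_old/CL_new = 1 / 0.711 = 1.41.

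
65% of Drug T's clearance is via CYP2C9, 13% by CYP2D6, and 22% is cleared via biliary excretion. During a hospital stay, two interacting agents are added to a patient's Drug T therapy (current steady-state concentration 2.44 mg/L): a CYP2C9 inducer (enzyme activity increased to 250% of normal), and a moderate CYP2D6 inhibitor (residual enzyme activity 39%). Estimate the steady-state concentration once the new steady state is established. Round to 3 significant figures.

The CYP2C9 pathway (65% of clearance) increases to 2.5× activity: 0.65 × 2.5 = 1.625.
The CYP2D6 pathway (13% of clearance) is reduced to 0.39× activity: 0.13 × 0.39 = 0.0507.
The remaining 22% of clearance is unaffected.
New clearance relative to baseline: 1.625 + 0.0507 + 0.22 = 1.8957.
Steady-state concentration ∝ 1/CL: new value = 2.44 / 1.8957 = 1.29 mg/L.

1.29 mg/L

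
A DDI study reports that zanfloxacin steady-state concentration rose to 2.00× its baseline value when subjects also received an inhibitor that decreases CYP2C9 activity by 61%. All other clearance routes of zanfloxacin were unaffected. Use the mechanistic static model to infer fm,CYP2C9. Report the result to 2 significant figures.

CL'/CL = 1 / 2.00 = 0.5
0.39·fm + (1 − fm) = 0.5
fm = (0.5 − 1) / (0.39 − 1) = 0.82

0.82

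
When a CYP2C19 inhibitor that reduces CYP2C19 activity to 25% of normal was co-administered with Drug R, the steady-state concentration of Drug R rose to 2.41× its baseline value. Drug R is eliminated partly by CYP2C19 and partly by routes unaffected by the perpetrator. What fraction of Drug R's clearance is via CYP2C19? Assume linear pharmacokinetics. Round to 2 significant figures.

0.78

CL'/CL = 1 / 2.41 = 0.4149
0.25·fm + (1 − fm) = 0.4149
fm = (0.4149 − 1) / (0.25 − 1) = 0.78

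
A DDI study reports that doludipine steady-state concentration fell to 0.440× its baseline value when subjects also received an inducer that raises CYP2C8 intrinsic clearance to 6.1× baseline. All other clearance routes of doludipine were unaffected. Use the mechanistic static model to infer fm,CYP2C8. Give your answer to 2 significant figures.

0.25

CL'/CL = 1 / 0.440 = 2.273
6.1·fm + (1 − fm) = 2.273
fm = (2.273 − 1) / (6.1 − 1) = 0.25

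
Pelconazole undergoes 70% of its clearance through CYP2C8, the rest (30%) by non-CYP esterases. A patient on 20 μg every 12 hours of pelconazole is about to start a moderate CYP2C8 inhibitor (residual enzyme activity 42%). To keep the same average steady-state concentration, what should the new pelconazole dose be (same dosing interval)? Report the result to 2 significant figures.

12 μg

The CYP2C8 pathway (70% of clearance) is reduced to 0.42× activity: 0.7 × 0.42 = 0.294.
The remaining 30% of clearance is unaffected.
CL_new/CL_old = 0.294 + 0.3 = 0.594.
Css,avg = (dose rate)/CL, so holding Css fixed requires dose ∝ CL: 20 × 0.594 = 12 μg.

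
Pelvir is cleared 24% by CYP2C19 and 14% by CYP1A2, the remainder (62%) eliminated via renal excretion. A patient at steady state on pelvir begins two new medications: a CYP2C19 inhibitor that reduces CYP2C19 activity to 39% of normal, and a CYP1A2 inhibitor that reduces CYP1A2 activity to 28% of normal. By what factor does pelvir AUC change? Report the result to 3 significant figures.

1.33

The CYP2C19 pathway (24% of clearance) falls to 0.39× activity: 0.24 × 0.39 = 0.0936.
The CYP1A2 pathway (14% of clearance) is reduced to 0.28× activity: 0.14 × 0.28 = 0.0392.
The remaining 62% of clearance is unaffected.
Relative clearance = 0.0936 + 0.0392 + 0.62 = 0.7528.
Because AUC varies inversely with clearance, the combined effect is 1 / 0.7528 = 1.33.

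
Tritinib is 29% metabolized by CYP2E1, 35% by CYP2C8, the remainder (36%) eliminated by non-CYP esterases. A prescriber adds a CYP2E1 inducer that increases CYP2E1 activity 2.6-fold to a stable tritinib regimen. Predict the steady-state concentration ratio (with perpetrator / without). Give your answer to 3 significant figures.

0.683

CYP2E1: 0.29 × 2.6 = 0.754
CYP2C8: 0.35 (unchanged)
Other: 0.36 (unchanged)
CL_new/CL_old = 0.754 + 0.35 + 0.36 = 1.464.
Steady-state concentration is inversely proportional to clearance, so the fold-change is 1 / 1.464 = 0.683.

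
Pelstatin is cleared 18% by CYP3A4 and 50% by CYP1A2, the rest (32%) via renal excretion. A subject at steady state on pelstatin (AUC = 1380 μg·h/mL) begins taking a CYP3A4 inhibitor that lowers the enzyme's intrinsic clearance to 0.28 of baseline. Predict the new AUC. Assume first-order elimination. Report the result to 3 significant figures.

1.59 × 10³ μg·h/mL

The CYP3A4 pathway (18% of clearance) is reduced to 0.28× activity: 0.18 × 0.28 = 0.0504.
CYP1A2 (50%) and the residual 32% are unaffected.
New clearance relative to baseline: 0.0504 + 0.5 + 0.32 = 0.8704.
New AUC = baseline ÷ relative clearance = 1380 / 0.8704 = 1.59 × 10³ μg·h/mL.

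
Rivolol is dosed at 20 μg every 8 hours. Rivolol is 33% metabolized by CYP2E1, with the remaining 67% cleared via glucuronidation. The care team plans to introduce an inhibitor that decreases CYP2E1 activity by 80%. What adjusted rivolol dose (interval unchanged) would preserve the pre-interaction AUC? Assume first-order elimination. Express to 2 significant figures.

The CYP2E1 pathway (33% of clearance) drops to 0.2× activity: 0.33 × 0.2 = 0.066.
Non-CYP routes (67%) are unchanged.
CL_new/CL_old = 0.066 + 0.67 = 0.736.
Exposure is unchanged when dose changes in proportion to clearance. New dose = 20 μg × 0.736 = 15 μg.

15 μg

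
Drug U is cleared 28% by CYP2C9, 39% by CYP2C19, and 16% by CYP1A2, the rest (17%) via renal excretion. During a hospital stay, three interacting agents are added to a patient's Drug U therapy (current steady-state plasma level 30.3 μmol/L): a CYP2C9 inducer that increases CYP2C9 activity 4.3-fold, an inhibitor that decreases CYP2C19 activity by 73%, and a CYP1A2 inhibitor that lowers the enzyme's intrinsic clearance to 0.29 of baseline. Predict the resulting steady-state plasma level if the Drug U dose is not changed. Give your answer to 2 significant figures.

The CYP2C9 pathway (28% of clearance) increases to 4.3× activity: 0.28 × 4.3 = 1.204.
The CYP2C19 pathway (39% of clearance) drops to 0.27× activity: 0.39 × 0.27 = 0.1053.
The CYP1A2 pathway (16% of clearance) falls to 0.29× activity: 0.16 × 0.29 = 0.0464.
Non-CYP routes (17%) are unchanged.
CL_new/CL_old = 1.204 + 0.1053 + 0.0464 + 0.17 = 1.5257.
Dividing the baseline by the relative clearance: 30.3 / 1.5257 = 20 μmol/L.

20 μmol/L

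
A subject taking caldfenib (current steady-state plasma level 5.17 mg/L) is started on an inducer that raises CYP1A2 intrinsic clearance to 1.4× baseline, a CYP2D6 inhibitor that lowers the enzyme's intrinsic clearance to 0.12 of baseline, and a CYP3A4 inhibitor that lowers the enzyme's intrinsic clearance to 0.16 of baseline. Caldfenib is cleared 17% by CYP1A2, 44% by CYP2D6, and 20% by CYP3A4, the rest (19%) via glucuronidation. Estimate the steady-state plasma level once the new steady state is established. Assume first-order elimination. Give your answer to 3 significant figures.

10.1 mg/L

CYP1A2: 0.17 × 1.4 = 0.238
CYP2D6: 0.44 × 0.12 = 0.0528
CYP3A4: 0.2 × 0.16 = 0.032
Other: 0.19 (unchanged)
New clearance relative to baseline: 0.238 + 0.0528 + 0.032 + 0.19 = 0.5128.
Dividing the baseline by the relative clearance: 5.17 / 0.5128 = 10.1 mg/L.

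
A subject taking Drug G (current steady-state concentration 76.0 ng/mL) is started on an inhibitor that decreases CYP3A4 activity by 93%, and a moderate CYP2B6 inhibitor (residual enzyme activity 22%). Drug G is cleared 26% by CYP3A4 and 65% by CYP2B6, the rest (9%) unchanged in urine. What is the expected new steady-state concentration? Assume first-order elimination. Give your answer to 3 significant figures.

303 ng/mL

The CYP3A4 pathway (26% of clearance) is reduced to 0.07× activity: 0.26 × 0.07 = 0.0182.
The CYP2B6 pathway (65% of clearance) drops to 0.22× activity: 0.65 × 0.22 = 0.143.
The remaining 9% of clearance is unaffected.
CL_new/CL_old = 0.0182 + 0.143 + 0.09 = 0.2512.
New steady-state concentration = 76.0 / 0.2512 = 303 ng/mL (concentration scales inversely with clearance).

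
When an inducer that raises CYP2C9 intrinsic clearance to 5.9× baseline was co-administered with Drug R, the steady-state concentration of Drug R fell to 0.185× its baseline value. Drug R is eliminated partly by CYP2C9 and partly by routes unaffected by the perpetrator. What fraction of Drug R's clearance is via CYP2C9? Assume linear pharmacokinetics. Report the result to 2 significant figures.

CL'/CL = 1 / 0.185 = 5.405
5.9·fm + (1 − fm) = 5.405
fm = (5.405 − 1) / (5.9 − 1) = 0.90

0.90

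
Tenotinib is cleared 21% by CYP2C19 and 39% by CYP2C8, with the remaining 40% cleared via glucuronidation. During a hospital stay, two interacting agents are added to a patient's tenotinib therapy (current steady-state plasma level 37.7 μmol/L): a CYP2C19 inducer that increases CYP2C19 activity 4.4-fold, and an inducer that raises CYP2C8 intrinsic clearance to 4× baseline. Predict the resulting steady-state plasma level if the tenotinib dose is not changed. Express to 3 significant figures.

CYP2C19: 0.21 × 4.4 = 0.924
CYP2C8: 0.39 × 4 = 1.56
Other: 0.4 (unchanged)
CL_new/CL_old = 0.924 + 1.56 + 0.4 = 2.884.
New steady-state plasma level = 37.7 / 2.884 = 13.1 μmol/L (concentration scales inversely with clearance).

13.1 μmol/L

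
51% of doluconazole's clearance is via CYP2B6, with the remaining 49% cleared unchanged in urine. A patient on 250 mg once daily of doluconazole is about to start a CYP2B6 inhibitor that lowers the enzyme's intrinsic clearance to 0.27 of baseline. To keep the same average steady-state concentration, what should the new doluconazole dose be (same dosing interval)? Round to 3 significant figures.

CYP2B6: 0.51 × 0.27 = 0.1377
Other: 0.49 (unchanged)
New clearance relative to baseline: 0.1377 + 0.49 = 0.6277.
To maintain the same steady-state level, dose must scale with clearance: new dose = 250 × 0.6277 = 157 mg.

157 mg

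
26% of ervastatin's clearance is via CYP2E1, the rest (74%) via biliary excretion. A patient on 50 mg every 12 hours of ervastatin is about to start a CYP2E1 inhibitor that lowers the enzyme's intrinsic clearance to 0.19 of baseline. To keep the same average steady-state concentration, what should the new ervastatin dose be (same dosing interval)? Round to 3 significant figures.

The CYP2E1 pathway (26% of clearance) drops to 0.19× activity: 0.26 × 0.19 = 0.0494.
Non-CYP routes (74%) are unchanged.
New clearance relative to baseline: 0.0494 + 0.74 = 0.7894.
Css,avg = (dose rate)/CL, so holding Css fixed requires dose ∝ CL: 50 × 0.7894 = 39.5 mg.

39.5 mg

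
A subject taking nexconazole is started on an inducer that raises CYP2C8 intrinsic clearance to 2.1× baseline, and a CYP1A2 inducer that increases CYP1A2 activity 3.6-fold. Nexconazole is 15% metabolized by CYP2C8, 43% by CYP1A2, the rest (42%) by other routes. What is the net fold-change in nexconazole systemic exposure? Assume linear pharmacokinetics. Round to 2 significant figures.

0.44

CYP2C8: 0.15 × 2.1 = 0.315
CYP1A2: 0.43 × 3.6 = 1.548
Other: 0.42 (unchanged)
Relative clearance = 0.315 + 1.548 + 0.42 = 2.283.
Net systemic exposure ratio = 1 / 2.283 = 0.44.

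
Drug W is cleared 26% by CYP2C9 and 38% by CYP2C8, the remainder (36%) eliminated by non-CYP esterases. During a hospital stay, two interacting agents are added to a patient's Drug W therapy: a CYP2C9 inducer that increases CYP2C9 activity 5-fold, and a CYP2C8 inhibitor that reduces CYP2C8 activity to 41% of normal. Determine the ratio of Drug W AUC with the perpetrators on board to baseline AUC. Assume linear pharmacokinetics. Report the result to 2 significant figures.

0.55

CYP2C9: 0.26 × 5 = 1.3
CYP2C8: 0.38 × 0.41 = 0.1558
Other: 0.36 (unchanged)
New clearance relative to baseline: 1.3 + 0.1558 + 0.36 = 1.8158.
Net AUC ratio = 1 / 1.8158 = 0.55.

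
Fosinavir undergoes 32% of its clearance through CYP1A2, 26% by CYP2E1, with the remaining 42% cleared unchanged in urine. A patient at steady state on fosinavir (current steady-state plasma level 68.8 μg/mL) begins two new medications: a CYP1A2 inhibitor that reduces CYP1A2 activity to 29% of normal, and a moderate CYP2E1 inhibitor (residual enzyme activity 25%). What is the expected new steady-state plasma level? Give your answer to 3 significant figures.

119 μg/mL

CYP1A2: 0.32 × 0.29 = 0.0928
CYP2E1: 0.26 × 0.25 = 0.065
Other: 0.42 (unchanged)
New clearance relative to baseline: 0.0928 + 0.065 + 0.42 = 0.5778.
Dividing the baseline by the relative clearance: 68.8 / 0.5778 = 119 μg/mL.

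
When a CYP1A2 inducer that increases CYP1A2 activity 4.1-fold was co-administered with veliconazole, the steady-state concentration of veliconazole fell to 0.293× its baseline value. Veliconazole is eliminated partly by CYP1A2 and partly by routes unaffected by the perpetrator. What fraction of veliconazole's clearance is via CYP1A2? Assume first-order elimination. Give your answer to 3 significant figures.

0.778

Let fm be the CYP1A2 fraction. New clearance relative to baseline = fm × 4.1 + (1 − fm).
Steady-state concentration ratio = 1 / (new CL fraction), so new CL fraction = 1 / 0.293 = 3.413.
fm × 4.1 + 1 − fm = 3.413  ⇒  fm × (4.1 − 1) = 2.413  ⇒  fm = 0.778.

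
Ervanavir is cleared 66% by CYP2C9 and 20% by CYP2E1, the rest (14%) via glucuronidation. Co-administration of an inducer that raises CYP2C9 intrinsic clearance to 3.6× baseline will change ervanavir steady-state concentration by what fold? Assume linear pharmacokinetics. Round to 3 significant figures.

CYP2C9: 0.66 × 3.6 = 2.376
CYP2E1: 0.2 (unchanged)
Other: 0.14 (unchanged)
New clearance relative to baseline: 2.376 + 0.2 + 0.14 = 2.716.
Steady-state concentration ratio = CL_old/CL_new = 1 / 2.716 = 0.368.

0.368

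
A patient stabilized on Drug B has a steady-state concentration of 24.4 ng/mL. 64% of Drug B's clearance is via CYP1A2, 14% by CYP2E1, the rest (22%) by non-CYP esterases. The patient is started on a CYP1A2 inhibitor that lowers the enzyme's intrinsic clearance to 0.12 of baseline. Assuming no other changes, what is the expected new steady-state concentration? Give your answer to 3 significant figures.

CYP1A2: 0.64 × 0.12 = 0.0768
CYP2E1: 0.14 (unchanged)
Other: 0.22 (unchanged)
New clearance relative to baseline: 0.0768 + 0.14 + 0.22 = 0.4368.
New steady-state concentration = baseline ÷ relative clearance = 24.4 / 0.4368 = 55.9 ng/mL.

55.9 ng/mL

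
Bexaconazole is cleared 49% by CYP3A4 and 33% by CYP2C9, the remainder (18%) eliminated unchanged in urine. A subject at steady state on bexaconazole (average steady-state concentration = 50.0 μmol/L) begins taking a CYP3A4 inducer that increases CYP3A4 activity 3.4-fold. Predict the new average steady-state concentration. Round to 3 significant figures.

The CYP3A4 pathway (49% of clearance) increases to 3.4× activity: 0.49 × 3.4 = 1.666.
CYP2C9 (33%) and the residual 18% are unaffected.
Relative clearance = 1.666 + 0.33 + 0.18 = 2.176.
With dosing unchanged, average steady-state concentration scales as 1/CL: 50.0 / 2.176 = 23.0 μmol/L.

23.0 μmol/L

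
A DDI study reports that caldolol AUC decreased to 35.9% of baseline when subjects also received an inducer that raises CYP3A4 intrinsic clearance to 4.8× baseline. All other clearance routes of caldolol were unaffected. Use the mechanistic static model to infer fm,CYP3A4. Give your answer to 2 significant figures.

CL'/CL = 1 / 0.359 = 2.786
4.8·fm + (1 − fm) = 2.786
fm = (2.786 − 1) / (4.8 − 1) = 0.47

0.47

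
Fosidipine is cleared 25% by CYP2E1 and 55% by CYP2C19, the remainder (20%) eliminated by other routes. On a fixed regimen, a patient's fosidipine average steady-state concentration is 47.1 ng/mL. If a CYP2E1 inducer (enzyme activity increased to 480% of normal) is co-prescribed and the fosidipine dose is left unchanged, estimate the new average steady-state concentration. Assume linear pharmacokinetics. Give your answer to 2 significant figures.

The CYP2E1 pathway (25% of clearance) is boosted to 4.8× activity: 0.25 × 4.8 = 1.2.
CYP2C19 (55%) and the residual 20% are unaffected.
CL_new/CL_old = 1.2 + 0.55 + 0.2 = 1.95.
Average steady-state concentration ∝ 1/CL, so new value = 47.1 / 1.95 = 24 ng/mL.

24 ng/mL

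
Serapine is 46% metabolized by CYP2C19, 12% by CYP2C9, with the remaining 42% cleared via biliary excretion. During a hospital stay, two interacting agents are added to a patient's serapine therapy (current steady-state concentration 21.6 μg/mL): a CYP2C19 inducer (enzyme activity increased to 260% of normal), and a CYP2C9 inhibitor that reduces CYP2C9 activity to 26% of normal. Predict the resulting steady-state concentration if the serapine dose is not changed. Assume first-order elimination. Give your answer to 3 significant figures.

13.1 μg/mL

The CYP2C19 pathway (46% of clearance) is boosted to 2.6× activity: 0.46 × 2.6 = 1.196.
The CYP2C9 pathway (12% of clearance) falls to 0.26× activity: 0.12 × 0.26 = 0.0312.
The remaining 42% of clearance is unaffected.
Relative clearance = 1.196 + 0.0312 + 0.42 = 1.6472.
New steady-state concentration = 21.6 / 1.6472 = 13.1 μg/mL (concentration scales inversely with clearance).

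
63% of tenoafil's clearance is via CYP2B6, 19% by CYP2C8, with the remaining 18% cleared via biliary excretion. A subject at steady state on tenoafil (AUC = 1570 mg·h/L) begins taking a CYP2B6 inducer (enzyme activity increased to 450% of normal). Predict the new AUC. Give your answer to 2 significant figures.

The CYP2B6 pathway (63% of clearance) increases to 4.5× activity: 0.63 × 4.5 = 2.835.
CYP2C8 (19%) and the residual 18% are unaffected.
CL_new/CL_old = 2.835 + 0.19 + 0.18 = 3.205.
New AUC = baseline ÷ relative clearance = 1570 / 3.205 = 4.9 × 10² mg·h/L.

4.9 × 10² mg·h/L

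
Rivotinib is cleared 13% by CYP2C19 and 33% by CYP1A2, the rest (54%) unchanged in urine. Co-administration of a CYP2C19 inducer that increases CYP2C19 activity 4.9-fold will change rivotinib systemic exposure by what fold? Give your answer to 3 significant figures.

0.664

CYP2C19: 0.13 × 4.9 = 0.637
CYP1A2: 0.33 (unchanged)
Other: 0.54 (unchanged)
New clearance relative to baseline: 0.637 + 0.33 + 0.54 = 1.507.
Systemic exposure is inversely proportional to clearance, so the fold-change is 1 / 1.507 = 0.664.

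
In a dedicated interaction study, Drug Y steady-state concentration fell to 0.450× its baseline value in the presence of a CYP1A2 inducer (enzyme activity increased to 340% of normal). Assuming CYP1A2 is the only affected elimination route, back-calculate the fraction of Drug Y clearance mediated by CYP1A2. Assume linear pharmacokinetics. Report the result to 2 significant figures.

CL'/CL = 1 / 0.450 = 2.222
3.4·fm + (1 − fm) = 2.222
fm = (2.222 − 1) / (3.4 − 1) = 0.51

0.51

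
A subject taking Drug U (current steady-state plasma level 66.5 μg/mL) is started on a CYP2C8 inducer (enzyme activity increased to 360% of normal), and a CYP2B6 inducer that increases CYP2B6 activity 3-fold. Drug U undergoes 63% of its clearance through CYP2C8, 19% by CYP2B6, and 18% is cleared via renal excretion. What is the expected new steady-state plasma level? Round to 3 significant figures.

22.0 μg/mL

CYP2C8: 0.63 × 3.6 = 2.268
CYP2B6: 0.19 × 3 = 0.57
Other: 0.18 (unchanged)
CL_new/CL_old = 2.268 + 0.57 + 0.18 = 3.018.
Dividing the baseline by the relative clearance: 66.5 / 3.018 = 22.0 μg/mL.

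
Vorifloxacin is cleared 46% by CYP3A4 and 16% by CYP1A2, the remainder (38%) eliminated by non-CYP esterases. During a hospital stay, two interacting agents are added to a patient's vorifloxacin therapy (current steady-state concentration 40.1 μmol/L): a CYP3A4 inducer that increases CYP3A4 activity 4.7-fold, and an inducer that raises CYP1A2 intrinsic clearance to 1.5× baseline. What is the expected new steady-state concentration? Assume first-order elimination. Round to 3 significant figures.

The CYP3A4 pathway (46% of clearance) is boosted to 4.7× activity: 0.46 × 4.7 = 2.162.
The CYP1A2 pathway (16% of clearance) is boosted to 1.5× activity: 0.16 × 1.5 = 0.24.
Non-CYP routes (38%) are unchanged.
New clearance relative to baseline: 2.162 + 0.24 + 0.38 = 2.782.
New steady-state concentration = 40.1 / 2.782 = 14.4 μmol/L (concentration scales inversely with clearance).

14.4 μmol/L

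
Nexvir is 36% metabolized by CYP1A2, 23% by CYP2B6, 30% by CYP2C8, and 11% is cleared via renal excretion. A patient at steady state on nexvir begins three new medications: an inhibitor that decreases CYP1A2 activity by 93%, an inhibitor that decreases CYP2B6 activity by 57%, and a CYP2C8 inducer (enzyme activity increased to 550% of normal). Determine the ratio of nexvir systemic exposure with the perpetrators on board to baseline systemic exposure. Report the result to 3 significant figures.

CYP1A2: 0.36 × 0.07 = 0.0252
CYP2B6: 0.23 × 0.43 = 0.0989
CYP2C8: 0.3 × 5.5 = 1.65
Other: 0.11 (unchanged)
Relative clearance = 0.0252 + 0.0989 + 1.65 + 0.11 = 1.8841.
Systemic exposure ∝ 1/CL: fold-change = 1 / 1.8841 = 0.531.

0.531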